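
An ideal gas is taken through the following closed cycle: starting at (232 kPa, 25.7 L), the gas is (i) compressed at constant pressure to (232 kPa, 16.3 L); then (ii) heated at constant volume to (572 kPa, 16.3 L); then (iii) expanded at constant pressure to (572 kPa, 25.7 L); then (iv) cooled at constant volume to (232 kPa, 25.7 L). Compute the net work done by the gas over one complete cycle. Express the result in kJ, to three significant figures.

Constant-volume legs do no work.
W(i) = (232)(16.3 − 25.7) = -2181 J; W(iii) = (572)(25.7 − 16.3) = 5377 J.
W_net = -2181 + 5377 = 3196 J (the clockwise enclosed area).

W_net ≈ 3.20 kJ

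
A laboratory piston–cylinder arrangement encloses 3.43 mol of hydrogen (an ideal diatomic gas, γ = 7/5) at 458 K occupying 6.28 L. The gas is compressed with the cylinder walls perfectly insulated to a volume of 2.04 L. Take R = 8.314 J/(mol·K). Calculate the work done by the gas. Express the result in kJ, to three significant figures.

Adiabatic: TV^(γ−1) = const with γ = 7/5.
T₂ = T₁ (V₁/V₂)^(γ−1) = 458 × (6.28/2.04)^0.4 = 458 × 1.568 = 718.1 K.
W_by = nCᵥ(T₁ − T₂) = (3.43)(20.79)(458 − 718.1) = -18545 J.

W ≈ -18.5 kJ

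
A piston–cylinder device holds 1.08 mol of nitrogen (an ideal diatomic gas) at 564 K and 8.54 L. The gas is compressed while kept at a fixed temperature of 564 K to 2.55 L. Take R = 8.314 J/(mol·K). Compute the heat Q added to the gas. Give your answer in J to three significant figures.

Isothermal ⇒ ΔU = 0, so Q = W = nRT ln(V₂/V₁).
Q = (1.08)(8.314)(564) ln(2.55/8.54) = 5064 × -1.209 = -6121 J.

Q ≈ -6120 J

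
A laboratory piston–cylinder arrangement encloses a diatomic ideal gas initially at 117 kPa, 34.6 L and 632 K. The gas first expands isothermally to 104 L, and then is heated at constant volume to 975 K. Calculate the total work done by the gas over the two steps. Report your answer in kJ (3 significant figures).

Step 1 (isothermal): W = P₁V₁ ln(V₂/V₁) = (4048) ln(104/34.6) = 4455 J.
Step 2 (isochoric): W = 0 (constant volume).
W_total = 4455 + 0 = 4455 J.

W_total ≈ 4.46 kJ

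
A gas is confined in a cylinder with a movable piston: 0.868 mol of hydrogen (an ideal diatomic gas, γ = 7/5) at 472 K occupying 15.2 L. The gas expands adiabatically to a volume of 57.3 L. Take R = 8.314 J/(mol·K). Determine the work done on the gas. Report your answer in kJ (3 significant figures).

Adiabatic: TV^(γ−1) = const with γ = 7/5.
T₂ = T₁ (V₁/V₂)^(γ−1) = 472 × (15.2/57.3)^0.4 = 472 × 0.5881 = 277.6 K.
W_by = nCᵥ(T₁ − T₂) = (0.868)(20.79)(472 − 277.6) = 3507 J.
Work on gas = −W_by = -3507 J.

W ≈ -3.51 kJ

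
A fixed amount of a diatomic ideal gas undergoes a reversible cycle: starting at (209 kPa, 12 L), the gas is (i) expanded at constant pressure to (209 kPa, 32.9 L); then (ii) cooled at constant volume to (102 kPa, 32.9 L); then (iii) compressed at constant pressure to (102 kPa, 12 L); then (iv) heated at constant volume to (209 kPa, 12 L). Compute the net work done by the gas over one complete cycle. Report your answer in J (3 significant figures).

Constant-volume legs do no work.
W(i) = (209)(32.9 − 12) = 4368 J; W(iii) = (102)(12 − 32.9) = -2132 J.
W_net = 4368 − 2132 = 2236 J (the clockwise enclosed area).

W_net ≈ 2240 J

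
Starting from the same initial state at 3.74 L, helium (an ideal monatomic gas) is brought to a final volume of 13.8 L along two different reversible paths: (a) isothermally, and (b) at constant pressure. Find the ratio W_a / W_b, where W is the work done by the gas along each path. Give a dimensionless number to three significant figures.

Path (a) isothermal: W = P₁V₁ ln(V₂/V₁) → W_a/(P₁V₁) = 1.306.
Path (b) isobaric: W = P₁(V₂ − V₁) → W_b/(P₁V₁) = 2.69.
W_a / W_b = 1.306 / 2.69 = 0.4854.

W_a / W_b ≈ 0.485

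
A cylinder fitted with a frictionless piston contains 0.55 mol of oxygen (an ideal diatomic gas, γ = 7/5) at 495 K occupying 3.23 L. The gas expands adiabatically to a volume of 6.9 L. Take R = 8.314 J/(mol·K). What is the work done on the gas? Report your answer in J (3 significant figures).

Adiabatic: TV^(γ−1) = const with γ = 7/5.
T₂ = T₁ (V₁/V₂)^(γ−1) = 495 × (3.23/6.9)^0.4 = 495 × 0.7381 = 365.4 K.
W_by = nCᵥ(T₁ − T₂) = (0.55)(20.79)(495 − 365.4) = 1482 J.
Work on gas = −W_by = -1482 J.

W ≈ -1480 J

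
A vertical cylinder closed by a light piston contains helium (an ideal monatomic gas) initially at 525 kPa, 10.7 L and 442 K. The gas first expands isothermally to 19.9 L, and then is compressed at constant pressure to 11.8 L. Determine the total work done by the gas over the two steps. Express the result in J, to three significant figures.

W_total ≈ 1200 J

Step 1 (isothermal): W = P₁V₁ ln(V₂/V₁) = (5618) ln(19.9/10.7) = 3486 J.
After step 1: P = 282.3 kPa, V = 19.9 L, T = 442 K.
Step 2 (isobaric): W = PΔV = (282.3 kPa)(11.8 − 19.9 L) = -2287 J.
W_total = 3486 − 2287 = 1199 J.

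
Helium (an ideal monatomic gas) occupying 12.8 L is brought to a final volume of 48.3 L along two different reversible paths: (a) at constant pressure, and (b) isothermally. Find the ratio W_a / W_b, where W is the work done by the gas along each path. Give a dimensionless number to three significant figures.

Path (a) isobaric: W = P₁(V₂ − V₁) → W_a/(P₁V₁) = 2.773.
Path (b) isothermal: W = P₁V₁ ln(V₂/V₁) → W_b/(P₁V₁) = 1.328.
W_a / W_b = 2.773 / 1.328 = 2.088.

W_a / W_b ≈ 2.09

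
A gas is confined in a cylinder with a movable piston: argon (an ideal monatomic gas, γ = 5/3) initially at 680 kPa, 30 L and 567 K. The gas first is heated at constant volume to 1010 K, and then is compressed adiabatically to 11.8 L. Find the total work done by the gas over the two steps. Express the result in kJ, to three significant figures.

W_total ≈ -47.0 kJ

Step 1 (isochoric): W = 0 (constant volume).
After step 1: P = 1211 kPa (V unchanged).
Step 2 (adiabatic): W = (P₁V₁ − P₂V₂)/(γ−1) = (36339 − 67691)/0.667 = -47028 J.
W_total = 0 − 47028 = -47028 J.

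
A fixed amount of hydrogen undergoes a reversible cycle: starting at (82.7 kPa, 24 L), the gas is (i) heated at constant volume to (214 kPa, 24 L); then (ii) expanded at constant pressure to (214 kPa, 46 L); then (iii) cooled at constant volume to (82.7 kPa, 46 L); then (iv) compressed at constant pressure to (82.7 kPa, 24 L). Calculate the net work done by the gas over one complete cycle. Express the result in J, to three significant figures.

Constant-volume legs do no work.
W(ii) = (214)(46 − 24) = 4708 J; W(iv) = (82.7)(24 − 46) = -1819 J.
W_net = 4708 − 1819 = 2889 J (the clockwise enclosed area).

W_net ≈ 2890 J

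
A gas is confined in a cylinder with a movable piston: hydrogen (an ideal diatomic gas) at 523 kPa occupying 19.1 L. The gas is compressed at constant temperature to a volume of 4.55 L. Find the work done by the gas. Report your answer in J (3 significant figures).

Isothermal: W = nRT ln(V₂/V₁) = P₁V₁ ln(V₂/V₁).
P₁V₁ = (523 kPa)(19.1 L) = 9989 J.
W = 9989 × ln(4.55/19.1) = 9989 × -1.435
W_by_gas = -14330 J.

W ≈ -14300 J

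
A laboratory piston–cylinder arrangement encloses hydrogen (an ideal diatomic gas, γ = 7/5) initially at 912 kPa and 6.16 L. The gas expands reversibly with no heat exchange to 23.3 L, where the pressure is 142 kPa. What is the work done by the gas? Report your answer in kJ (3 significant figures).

Adiabatic: W = (P₁V₁ − P₂V₂)/(γ − 1) with γ = 7/5.
P₁V₁ = 5618 J, P₂V₂ = 3309 J.
W = (5618 − 3309) / 0.4 = 5773 J.

W ≈ 5.77 kJ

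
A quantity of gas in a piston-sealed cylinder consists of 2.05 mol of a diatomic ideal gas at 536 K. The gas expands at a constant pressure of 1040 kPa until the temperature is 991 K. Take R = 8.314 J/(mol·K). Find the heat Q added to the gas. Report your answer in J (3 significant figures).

Isobaric: W = nRΔT = (2.05)(8.314)(455) = 7755 J.
ΔU = nCᵥΔT with Cᵥ = 5R/2: ΔU = (2.05)(20.79)(455) = 19387 J.
Q = ΔU + W = 19387 + 7755 = 27142 J.

Q ≈ 27100 J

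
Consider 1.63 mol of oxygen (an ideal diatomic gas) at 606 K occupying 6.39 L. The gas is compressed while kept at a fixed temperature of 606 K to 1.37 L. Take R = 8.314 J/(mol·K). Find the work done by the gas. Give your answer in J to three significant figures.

W ≈ -12600 J

Isothermal: W = nRT ln(V₂/V₁).
W = (1.63)(8.314)(606) × ln(1.37/6.39)
  = 8212 × -1.54
W_by_gas = -12646 J.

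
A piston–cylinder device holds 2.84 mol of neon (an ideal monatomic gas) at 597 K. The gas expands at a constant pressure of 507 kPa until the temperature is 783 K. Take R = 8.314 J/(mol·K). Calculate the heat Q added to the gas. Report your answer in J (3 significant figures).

Isobaric: W = nRΔT = (2.84)(8.314)(186) = 4392 J.
ΔU = nCᵥΔT with Cᵥ = 3R/2: ΔU = (2.84)(12.47)(186) = 6588 J.
Q = ΔU + W = 6588 + 4392 = 10979 J.

Q ≈ 11000 J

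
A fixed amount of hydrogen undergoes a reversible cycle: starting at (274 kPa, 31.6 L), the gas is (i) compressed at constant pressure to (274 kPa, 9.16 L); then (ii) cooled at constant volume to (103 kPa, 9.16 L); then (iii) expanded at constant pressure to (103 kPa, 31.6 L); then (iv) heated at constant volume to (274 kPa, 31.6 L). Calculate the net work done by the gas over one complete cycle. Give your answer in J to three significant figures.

Constant-volume legs do no work.
W(i) = (274)(9.16 − 31.6) = -6149 J; W(iii) = (103)(31.6 − 9.16) = 2311 J.
W_net = -6149 + 2311 = -3837 J (the counter-clockwise enclosed area).

W_net ≈ -3840 J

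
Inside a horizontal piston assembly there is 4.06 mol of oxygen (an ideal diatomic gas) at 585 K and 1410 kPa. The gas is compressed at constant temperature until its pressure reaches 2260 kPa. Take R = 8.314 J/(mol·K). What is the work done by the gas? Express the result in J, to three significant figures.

Isothermal process: W = nRT ln(V₂/V₁) = nRT ln(P₁/P₂).
W = (4.06)(8.314)(585) × ln(1410/2260)
  = 19747 × ln(0.6239) = 19747 × -0.4718
W_by_gas = -9316 J.

W ≈ -9320 J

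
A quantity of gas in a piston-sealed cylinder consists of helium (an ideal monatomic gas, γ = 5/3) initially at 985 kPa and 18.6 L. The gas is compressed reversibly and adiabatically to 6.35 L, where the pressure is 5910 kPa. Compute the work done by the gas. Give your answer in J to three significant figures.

W ≈ -28800 J

Adiabatic: W = (P₁V₁ − P₂V₂)/(γ − 1) with γ = 5/3.
P₁V₁ = 18321 J, P₂V₂ = 37528 J.
W = (18321 − 37528) / 0.6667 = -28811 J.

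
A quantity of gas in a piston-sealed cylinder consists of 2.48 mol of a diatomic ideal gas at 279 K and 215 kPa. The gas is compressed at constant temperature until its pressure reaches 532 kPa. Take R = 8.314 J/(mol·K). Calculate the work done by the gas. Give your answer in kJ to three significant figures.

W ≈ -5.21 kJ

Isothermal process: W = nRT ln(V₂/V₁) = nRT ln(P₁/P₂).
W = (2.48)(8.314)(279) × ln(215/532)
  = 5753 × ln(0.4041) = 5753 × -0.906
W_by_gas = -5212 J.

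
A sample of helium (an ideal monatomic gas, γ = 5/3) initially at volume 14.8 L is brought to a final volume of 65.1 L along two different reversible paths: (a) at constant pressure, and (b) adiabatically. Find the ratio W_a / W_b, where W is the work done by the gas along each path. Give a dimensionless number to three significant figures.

Path (a) isobaric: W = P₁(V₂ − V₁) → W_a/(P₁V₁) = 3.399.
Path (b) adiabatic: W = P₁V₁(1 − (V₁/V₂)^(γ−1))/(γ−1) → W_b/(P₁V₁) = 0.9413.
W_a / W_b = 3.399 / 0.9413 = 3.611.

W_a / W_b ≈ 3.61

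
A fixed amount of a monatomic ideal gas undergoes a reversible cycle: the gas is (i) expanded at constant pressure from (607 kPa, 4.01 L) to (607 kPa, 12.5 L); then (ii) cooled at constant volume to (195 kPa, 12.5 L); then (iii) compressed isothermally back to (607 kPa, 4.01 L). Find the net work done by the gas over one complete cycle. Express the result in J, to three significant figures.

W_net ≈ 2380 J

Leg (i): W = PΔV = (607)(12.5 − 4.01) = 5153 J.
Leg (ii): W = 0.
Leg (iii): W = PᵢVᵢ ln(V_f/Vᵢ) = (2438) ln(4.01/12.5) = -2771 J.
W_net = 5153 − 2771 = 2382 J.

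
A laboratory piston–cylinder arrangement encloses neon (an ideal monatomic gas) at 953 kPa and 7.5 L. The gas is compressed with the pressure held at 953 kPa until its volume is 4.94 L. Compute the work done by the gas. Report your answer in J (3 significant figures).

W ≈ -2440 J

Isobaric: W = P ΔV.
W = (953 kPa)(4.94 − 7.5 L) = (953)(-2.56) = -2440 J.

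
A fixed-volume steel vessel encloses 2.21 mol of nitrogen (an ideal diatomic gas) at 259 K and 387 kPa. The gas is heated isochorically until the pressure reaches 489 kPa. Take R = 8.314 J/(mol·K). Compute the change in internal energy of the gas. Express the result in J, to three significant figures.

Constant volume ⇒ W = 0, so Q = ΔU = nCᵥΔT with Cᵥ = 5R/2 = 20.79 J/(mol·K).
At constant V, T₂/T₁ = P₂/P₁ ⇒ ΔT = T₁(P₂/P₁ − 1) = 259·(489/387 − 1) = 68.26 K.
ΔU = (2.21)(20.79)(68.26) = 3136 J.

ΔU ≈ 3140 J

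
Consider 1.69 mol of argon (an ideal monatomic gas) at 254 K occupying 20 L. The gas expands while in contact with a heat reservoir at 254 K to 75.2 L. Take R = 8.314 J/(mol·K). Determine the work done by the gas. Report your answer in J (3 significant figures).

Isothermal: W = nRT ln(V₂/V₁).
W = (1.69)(8.314)(254) × ln(75.2/20)
  = 3569 × 1.324
W_by_gas = 4727 J.

W ≈ 4730 J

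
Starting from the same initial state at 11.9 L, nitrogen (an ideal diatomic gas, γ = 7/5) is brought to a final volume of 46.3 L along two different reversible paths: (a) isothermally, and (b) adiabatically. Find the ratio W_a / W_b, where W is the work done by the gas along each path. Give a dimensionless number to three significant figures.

W_a / W_b ≈ 1.30

Path (a) isothermal: W = P₁V₁ ln(V₂/V₁) → W_a/(P₁V₁) = 1.359.
Path (b) adiabatic: W = P₁V₁(1 − (V₁/V₂)^(γ−1))/(γ−1) → W_b/(P₁V₁) = 1.048.
W_a / W_b = 1.359 / 1.048 = 1.296.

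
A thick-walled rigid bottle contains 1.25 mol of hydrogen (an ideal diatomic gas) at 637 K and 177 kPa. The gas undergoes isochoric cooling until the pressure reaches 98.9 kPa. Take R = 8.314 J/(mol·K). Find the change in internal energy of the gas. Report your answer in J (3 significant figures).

Constant volume ⇒ W = 0, so Q = ΔU = nCᵥΔT with Cᵥ = 5R/2 = 20.79 J/(mol·K).
At constant V, T₂/T₁ = P₂/P₁ ⇒ ΔT = T₁(P₂/P₁ − 1) = 637·(98.9/177 − 1) = -281.1 K.
ΔU = (1.25)(20.79)(-281.1) = -7303 J.

ΔU ≈ -7300 J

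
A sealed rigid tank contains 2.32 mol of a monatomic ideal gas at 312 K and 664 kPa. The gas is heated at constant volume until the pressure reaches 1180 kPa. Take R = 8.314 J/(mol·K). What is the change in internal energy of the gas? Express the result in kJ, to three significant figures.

Constant volume ⇒ W = 0, so Q = ΔU = nCᵥΔT with Cᵥ = 3R/2 = 12.47 J/(mol·K).
At constant V, T₂/T₁ = P₂/P₁ ⇒ ΔT = T₁(P₂/P₁ − 1) = 312·(1180/664 − 1) = 242.5 K.
ΔU = (2.32)(12.47)(242.5) = 7015 J.

ΔU ≈ 7.01 kJ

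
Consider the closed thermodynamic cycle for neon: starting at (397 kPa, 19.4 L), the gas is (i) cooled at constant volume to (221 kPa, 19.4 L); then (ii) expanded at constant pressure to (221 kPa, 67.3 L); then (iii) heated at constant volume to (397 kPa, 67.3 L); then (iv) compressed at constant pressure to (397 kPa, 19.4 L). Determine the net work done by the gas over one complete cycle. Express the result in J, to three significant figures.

W_net ≈ -8430 J

Constant-volume legs do no work.
W(ii) = (221)(67.3 − 19.4) = 10586 J; W(iv) = (397)(19.4 − 67.3) = -19016 J.
W_net = 10586 − 19016 = -8430 J (the counter-clockwise enclosed area).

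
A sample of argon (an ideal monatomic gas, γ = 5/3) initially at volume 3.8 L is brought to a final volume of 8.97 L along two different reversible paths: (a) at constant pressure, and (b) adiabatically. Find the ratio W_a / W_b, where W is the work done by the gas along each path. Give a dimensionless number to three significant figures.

W_a / W_b ≈ 2.08

Path (a) isobaric: W = P₁(V₂ − V₁) → W_a/(P₁V₁) = 1.361.
Path (b) adiabatic: W = P₁V₁(1 − (V₁/V₂)^(γ−1))/(γ−1) → W_b/(P₁V₁) = 0.6539.
W_a / W_b = 1.361 / 0.6539 = 2.081.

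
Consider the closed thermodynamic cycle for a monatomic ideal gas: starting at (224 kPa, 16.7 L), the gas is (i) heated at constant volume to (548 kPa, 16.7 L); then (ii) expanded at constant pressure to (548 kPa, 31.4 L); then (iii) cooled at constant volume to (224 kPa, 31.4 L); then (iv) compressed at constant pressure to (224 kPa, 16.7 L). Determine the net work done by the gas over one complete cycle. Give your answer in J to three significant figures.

Constant-volume legs do no work.
W(ii) = (548)(31.4 − 16.7) = 8056 J; W(iv) = (224)(16.7 − 31.4) = -3293 J.
W_net = 8056 − 3293 = 4763 J (the clockwise enclosed area).

W_net ≈ 4760 J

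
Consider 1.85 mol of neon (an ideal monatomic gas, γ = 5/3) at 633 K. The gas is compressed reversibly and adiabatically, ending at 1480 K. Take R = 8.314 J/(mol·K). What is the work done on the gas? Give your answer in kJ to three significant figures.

W ≈ 19.5 kJ

Adiabatic ⇒ Q = 0, so W_by = −ΔU = nCᵥ(T₁ − T₂).
Cᵥ = 3R/2 = 12.47 J/(mol·K).
W = (1.85)(12.47)(633 − 1480) = -19541 J.
Work on gas = −W_by = 19541 J.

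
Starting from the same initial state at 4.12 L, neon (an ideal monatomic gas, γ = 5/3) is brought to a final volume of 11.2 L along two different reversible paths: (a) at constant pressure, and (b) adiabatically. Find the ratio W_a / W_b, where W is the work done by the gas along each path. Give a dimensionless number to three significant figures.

Path (a) isobaric: W = P₁(V₂ − V₁) → W_a/(P₁V₁) = 1.718.
Path (b) adiabatic: W = P₁V₁(1 − (V₁/V₂)^(γ−1))/(γ−1) → W_b/(P₁V₁) = 0.7299.
W_a / W_b = 1.718 / 0.7299 = 2.354.

W_a / W_b ≈ 2.35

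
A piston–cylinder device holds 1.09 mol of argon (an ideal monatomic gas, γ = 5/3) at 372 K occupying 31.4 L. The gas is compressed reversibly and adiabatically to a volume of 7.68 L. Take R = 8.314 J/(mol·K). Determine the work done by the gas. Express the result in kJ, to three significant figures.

Adiabatic: TV^(γ−1) = const with γ = 5/3.
T₂ = T₁ (V₁/V₂)^(γ−1) = 372 × (31.4/7.68)^0.667 = 372 × 2.557 = 951.2 K.
W_by = nCᵥ(T₁ − T₂) = (1.09)(12.47)(372 − 951.2) = -7873 J.

W ≈ -7.87 kJ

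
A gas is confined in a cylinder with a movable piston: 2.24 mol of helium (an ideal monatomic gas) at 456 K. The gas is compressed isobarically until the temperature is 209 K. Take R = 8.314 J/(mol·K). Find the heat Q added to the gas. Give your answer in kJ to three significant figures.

Isobaric: W = nRΔT = (2.24)(8.314)(-247) = -4600 J.
ΔU = nCᵥΔT with Cᵥ = 3R/2: ΔU = (2.24)(12.47)(-247) = -6900 J.
Q = ΔU + W = -6900 − 4600 = -11500 J.

Q ≈ -11.5 kJ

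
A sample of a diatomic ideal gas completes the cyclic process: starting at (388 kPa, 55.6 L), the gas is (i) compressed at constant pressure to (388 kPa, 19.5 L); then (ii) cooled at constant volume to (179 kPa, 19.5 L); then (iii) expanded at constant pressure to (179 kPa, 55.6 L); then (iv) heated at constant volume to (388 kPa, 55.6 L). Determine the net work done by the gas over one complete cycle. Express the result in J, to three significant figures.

Constant-volume legs do no work.
W(i) = (388)(19.5 − 55.6) = -14007 J; W(iii) = (179)(55.6 − 19.5) = 6462 J.
W_net = -14007 + 6462 = -7545 J (the counter-clockwise enclosed area).

W_net ≈ -7540 J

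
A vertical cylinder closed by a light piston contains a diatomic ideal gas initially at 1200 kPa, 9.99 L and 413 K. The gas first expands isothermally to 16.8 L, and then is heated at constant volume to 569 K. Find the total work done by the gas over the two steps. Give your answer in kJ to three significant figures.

W_total ≈ 6.23 kJ

Step 1 (isothermal): W = P₁V₁ ln(V₂/V₁) = (11988) ln(16.8/9.99) = 6231 J.
Step 2 (isochoric): W = 0 (constant volume).
W_total = 6231 + 0 = 6231 J.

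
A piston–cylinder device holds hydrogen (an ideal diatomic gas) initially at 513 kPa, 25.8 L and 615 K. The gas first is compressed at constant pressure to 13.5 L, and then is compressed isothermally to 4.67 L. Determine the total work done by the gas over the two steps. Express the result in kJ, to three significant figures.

W_total ≈ -13.7 kJ

Step 1 (isobaric): W = PΔV = (513 kPa)(13.5 − 25.8 L) = -6310 J.
After step 1: P = 513 kPa, V = 13.5 L, T = 321.8 K.
Step 2 (isothermal): W = P₁V₁ ln(V₂/V₁) = (6926) ln(4.67/13.5) = -7352 J.
W_total = -6310 − 7352 = -13662 J.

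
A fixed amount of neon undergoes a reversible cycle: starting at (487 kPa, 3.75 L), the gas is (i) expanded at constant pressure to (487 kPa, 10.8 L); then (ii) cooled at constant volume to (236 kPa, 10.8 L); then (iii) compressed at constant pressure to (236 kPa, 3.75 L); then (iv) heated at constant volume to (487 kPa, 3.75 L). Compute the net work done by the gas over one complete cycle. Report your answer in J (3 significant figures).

W_net ≈ 1770 J

Constant-volume legs do no work.
W(i) = (487)(10.8 − 3.75) = 3433 J; W(iii) = (236)(3.75 − 10.8) = -1664 J.
W_net = 3433 − 1664 = 1770 J (the clockwise enclosed area).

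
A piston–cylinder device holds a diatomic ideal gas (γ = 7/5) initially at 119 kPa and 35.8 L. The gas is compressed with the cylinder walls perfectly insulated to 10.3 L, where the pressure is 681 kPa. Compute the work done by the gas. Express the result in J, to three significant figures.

Adiabatic: W = (P₁V₁ − P₂V₂)/(γ − 1) with γ = 7/5.
P₁V₁ = 4260 J, P₂V₂ = 7014 J.
W = (4260 − 7014) / 0.4 = -6885 J.

W ≈ -6890 J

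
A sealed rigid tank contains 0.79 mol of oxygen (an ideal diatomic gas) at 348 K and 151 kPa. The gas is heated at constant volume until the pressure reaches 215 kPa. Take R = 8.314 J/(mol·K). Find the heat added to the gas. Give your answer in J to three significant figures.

Q ≈ 2420 J

Constant volume ⇒ W = 0, so Q = ΔU = nCᵥΔT with Cᵥ = 5R/2 = 20.79 J/(mol·K).
At constant V, T₂/T₁ = P₂/P₁ ⇒ ΔT = T₁(P₂/P₁ − 1) = 348·(215/151 − 1) = 147.5 K.
ΔU = (0.79)(20.79)(147.5) = 2422 J.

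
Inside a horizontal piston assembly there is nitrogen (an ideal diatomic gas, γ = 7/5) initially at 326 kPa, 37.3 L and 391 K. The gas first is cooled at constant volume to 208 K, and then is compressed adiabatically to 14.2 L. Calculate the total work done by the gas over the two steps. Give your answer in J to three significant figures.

Step 1 (isochoric): W = 0 (constant volume).
After step 1: P = 173.4 kPa (V unchanged).
Step 2 (adiabatic): W = (P₁V₁ − P₂V₂)/(γ−1) = (6469 − 9519)/0.4 = -7625 J.
W_total = 0 − 7625 = -7625 J.

W_total ≈ -7630 J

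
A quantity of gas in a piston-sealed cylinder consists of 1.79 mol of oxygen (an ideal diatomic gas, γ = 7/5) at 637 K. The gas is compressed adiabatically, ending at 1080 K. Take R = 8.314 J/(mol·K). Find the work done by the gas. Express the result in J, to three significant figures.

Adiabatic ⇒ Q = 0, so W_by = −ΔU = nCᵥ(T₁ − T₂).
Cᵥ = 5R/2 = 20.79 J/(mol·K).
W = (1.79)(20.79)(637 − 1080) = -16482 J.

W ≈ -16500 J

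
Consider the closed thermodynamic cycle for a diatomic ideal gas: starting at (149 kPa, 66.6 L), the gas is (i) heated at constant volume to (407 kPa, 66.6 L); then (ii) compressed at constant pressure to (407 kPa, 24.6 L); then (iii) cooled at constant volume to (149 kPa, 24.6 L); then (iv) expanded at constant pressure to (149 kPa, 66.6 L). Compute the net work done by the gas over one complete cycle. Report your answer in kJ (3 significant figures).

W_net ≈ -10.8 kJ

Constant-volume legs do no work.
W(ii) = (407)(24.6 − 66.6) = -17094 J; W(iv) = (149)(66.6 − 24.6) = 6258 J.
W_net = -17094 + 6258 = -10836 J (the counter-clockwise enclosed area).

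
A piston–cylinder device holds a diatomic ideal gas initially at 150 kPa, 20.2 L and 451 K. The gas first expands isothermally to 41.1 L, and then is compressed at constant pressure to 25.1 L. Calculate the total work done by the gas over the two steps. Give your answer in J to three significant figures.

W_total ≈ 973 J

Step 1 (isothermal): W = P₁V₁ ln(V₂/V₁) = (3030) ln(41.1/20.2) = 2152 J.
After step 1: P = 73.72 kPa, V = 41.1 L, T = 451 K.
Step 2 (isobaric): W = PΔV = (73.72 kPa)(25.1 − 41.1 L) = -1180 J.
W_total = 2152 − 1180 = 972.7 J.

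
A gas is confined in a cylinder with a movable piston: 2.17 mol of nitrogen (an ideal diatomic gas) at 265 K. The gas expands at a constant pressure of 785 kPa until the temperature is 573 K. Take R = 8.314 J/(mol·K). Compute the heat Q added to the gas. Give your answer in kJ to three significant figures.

Q ≈ 19.4 kJ

Isobaric: W = nRΔT = (2.17)(8.314)(308) = 5557 J.
ΔU = nCᵥΔT with Cᵥ = 5R/2: ΔU = (2.17)(20.79)(308) = 13892 J.
Q = ΔU + W = 13892 + 5557 = 19449 J.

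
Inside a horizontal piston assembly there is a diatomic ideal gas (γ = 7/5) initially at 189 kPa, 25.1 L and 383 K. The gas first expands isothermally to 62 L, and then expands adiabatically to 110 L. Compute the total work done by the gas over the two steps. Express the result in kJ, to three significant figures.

W_total ≈ 6.72 kJ

Step 1 (isothermal): W = P₁V₁ ln(V₂/V₁) = (4744) ln(62/25.1) = 4290 J.
After step 1: P = 76.51 kPa, V = 62 L, T = 383 K.
Step 2 (adiabatic): W = (P₁V₁ − P₂V₂)/(γ−1) = (4744 − 3772)/0.4 = 2431 J.
W_total = 4290 + 2431 = 6720 J.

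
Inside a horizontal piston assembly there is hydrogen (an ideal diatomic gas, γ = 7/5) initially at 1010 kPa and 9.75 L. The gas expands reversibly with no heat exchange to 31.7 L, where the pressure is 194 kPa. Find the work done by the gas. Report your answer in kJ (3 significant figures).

W ≈ 9.24 kJ

Adiabatic: W = (P₁V₁ − P₂V₂)/(γ − 1) with γ = 7/5.
P₁V₁ = 9848 J, P₂V₂ = 6150 J.
W = (9848 − 6150) / 0.4 = 9244 J.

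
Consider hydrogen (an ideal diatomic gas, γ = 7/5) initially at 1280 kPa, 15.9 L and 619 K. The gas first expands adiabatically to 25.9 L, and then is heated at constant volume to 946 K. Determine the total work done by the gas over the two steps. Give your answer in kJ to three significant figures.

Step 1 (adiabatic): W = (P₁V₁ − P₂V₂)/(γ−1) = (20352 − 16743)/0.4 = 9021 J.
Step 2 (isochoric): W = 0 (constant volume).
W_total = 9021 + 0 = 9021 J.

W_total ≈ 9.02 kJ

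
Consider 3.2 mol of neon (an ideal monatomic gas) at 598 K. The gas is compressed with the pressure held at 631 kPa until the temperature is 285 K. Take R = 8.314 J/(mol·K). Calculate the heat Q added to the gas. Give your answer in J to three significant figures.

Q ≈ -20800 J

Isobaric: W = nRΔT = (3.2)(8.314)(-313) = -8327 J.
ΔU = nCᵥΔT with Cᵥ = 3R/2: ΔU = (3.2)(12.47)(-313) = -12491 J.
Q = ΔU + W = -12491 − 8327 = -20818 J.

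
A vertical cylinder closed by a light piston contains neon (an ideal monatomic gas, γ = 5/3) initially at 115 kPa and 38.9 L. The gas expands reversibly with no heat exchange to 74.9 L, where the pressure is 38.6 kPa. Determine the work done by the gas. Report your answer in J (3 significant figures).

W ≈ 2370 J

Adiabatic: W = (P₁V₁ − P₂V₂)/(γ − 1) with γ = 5/3.
P₁V₁ = 4474 J, P₂V₂ = 2891 J.
W = (4474 − 2891) / 0.6667 = 2374 J.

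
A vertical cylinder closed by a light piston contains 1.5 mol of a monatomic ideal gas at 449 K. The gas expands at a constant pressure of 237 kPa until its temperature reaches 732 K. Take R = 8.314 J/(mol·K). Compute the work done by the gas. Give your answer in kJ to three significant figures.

W ≈ 3.53 kJ

Isobaric: W = P ΔV = nR ΔT.
W = (1.5)(8.314)(732 − 449) = 3529 J.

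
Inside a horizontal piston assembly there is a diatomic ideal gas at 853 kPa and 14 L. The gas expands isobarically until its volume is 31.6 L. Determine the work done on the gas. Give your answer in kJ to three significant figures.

W ≈ -15.0 kJ

Isobaric: W = P ΔV.
W = (853 kPa)(31.6 − 14 L) = (853)(17.6) = 15013 J.
Work on gas = −W_by = -15013 J.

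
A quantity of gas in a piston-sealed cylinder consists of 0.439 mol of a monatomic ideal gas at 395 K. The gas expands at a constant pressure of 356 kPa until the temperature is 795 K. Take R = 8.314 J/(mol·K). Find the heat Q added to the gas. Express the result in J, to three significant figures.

Isobaric: W = nRΔT = (0.439)(8.314)(400) = 1460 J.
ΔU = nCᵥΔT with Cᵥ = 3R/2: ΔU = (0.439)(12.47)(400) = 2190 J.
Q = ΔU + W = 2190 + 1460 = 3650 J.

Q ≈ 3650 J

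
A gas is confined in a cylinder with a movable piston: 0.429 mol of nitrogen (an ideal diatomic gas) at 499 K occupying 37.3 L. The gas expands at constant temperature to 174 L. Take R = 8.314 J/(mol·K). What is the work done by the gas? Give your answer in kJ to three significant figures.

W ≈ 2.74 kJ

Isothermal: W = nRT ln(V₂/V₁).
W = (0.429)(8.314)(499) × ln(174/37.3)
  = 1780 × 1.54
W_by_gas = 2741 J.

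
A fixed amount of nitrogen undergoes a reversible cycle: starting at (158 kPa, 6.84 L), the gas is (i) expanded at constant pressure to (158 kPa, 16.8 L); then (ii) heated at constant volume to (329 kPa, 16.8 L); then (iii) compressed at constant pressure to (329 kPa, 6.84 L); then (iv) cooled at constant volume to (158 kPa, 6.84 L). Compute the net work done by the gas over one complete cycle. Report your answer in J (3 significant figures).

Constant-volume legs do no work.
W(i) = (158)(16.8 − 6.84) = 1574 J; W(iii) = (329)(6.84 − 16.8) = -3277 J.
W_net = 1574 − 3277 = -1703 J (the counter-clockwise enclosed area).

W_net ≈ -1700 J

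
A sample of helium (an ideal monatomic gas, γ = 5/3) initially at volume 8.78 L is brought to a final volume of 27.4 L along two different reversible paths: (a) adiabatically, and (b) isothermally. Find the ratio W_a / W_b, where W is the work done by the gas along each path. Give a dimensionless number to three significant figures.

W_a / W_b ≈ 0.701

Path (a) adiabatic: W = P₁V₁(1 − (V₁/V₂)^(γ−1))/(γ−1) → W_a/(P₁V₁) = 0.7976.
Path (b) isothermal: W = P₁V₁ ln(V₂/V₁) → W_b/(P₁V₁) = 1.138.
W_a / W_b = 0.7976 / 1.138 = 0.7008.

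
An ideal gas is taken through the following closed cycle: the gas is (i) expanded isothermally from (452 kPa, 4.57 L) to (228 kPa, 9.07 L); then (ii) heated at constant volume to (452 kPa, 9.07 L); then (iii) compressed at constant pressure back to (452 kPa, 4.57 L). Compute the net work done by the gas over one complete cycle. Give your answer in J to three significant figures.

W_net ≈ -618 J

Leg (i): W = PᵢVᵢ ln(V_f/Vᵢ) = (2066) ln(9.07/4.57) = 1416 J.
Leg (ii): W = 0.
Leg (iii): W = PΔV = (452)(4.57 − 9.07) = -2034 J.
W_net = 1416 − 2034 = -618.1 J.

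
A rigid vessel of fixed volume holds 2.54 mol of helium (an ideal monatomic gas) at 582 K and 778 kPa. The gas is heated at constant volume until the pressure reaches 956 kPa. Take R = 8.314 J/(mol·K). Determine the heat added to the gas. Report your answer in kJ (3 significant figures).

Constant volume ⇒ W = 0, so Q = ΔU = nCᵥΔT with Cᵥ = 3R/2 = 12.47 J/(mol·K).
At constant V, T₂/T₁ = P₂/P₁ ⇒ ΔT = T₁(P₂/P₁ − 1) = 582·(956/778 − 1) = 133.2 K.
ΔU = (2.54)(12.47)(133.2) = 4218 J.

Q ≈ 4.22 kJ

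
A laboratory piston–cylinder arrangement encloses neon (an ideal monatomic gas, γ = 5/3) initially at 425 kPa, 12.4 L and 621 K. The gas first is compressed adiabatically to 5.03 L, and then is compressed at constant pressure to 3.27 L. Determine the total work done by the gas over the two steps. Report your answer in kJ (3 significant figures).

Step 1 (adiabatic): W = (P₁V₁ − P₂V₂)/(γ−1) = (5270 − 9617)/0.667 = -6521 J.
After step 1: P = 1912 kPa, V = 5.03 L, T = 1133 K.
Step 2 (isobaric): W = PΔV = (1912 kPa)(3.27 − 5.03 L) = -3365 J.
W_total = -6521 − 3365 = -9886 J.

W_total ≈ -9.89 kJ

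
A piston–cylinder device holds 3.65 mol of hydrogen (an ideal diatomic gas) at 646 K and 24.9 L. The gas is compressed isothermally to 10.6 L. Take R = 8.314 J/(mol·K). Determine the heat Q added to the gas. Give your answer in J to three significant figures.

Q ≈ -16700 J

Isothermal ⇒ ΔU = 0, so Q = W = nRT ln(V₂/V₁).
Q = (3.65)(8.314)(646) ln(10.6/24.9) = 19604 × -0.854 = -16742 J.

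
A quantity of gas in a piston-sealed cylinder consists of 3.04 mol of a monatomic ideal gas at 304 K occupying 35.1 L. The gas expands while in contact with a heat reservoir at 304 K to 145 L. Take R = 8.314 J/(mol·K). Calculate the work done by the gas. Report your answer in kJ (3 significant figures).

Isothermal: W = nRT ln(V₂/V₁).
W = (3.04)(8.314)(304) × ln(145/35.1)
  = 7683 × 1.419
W_by_gas = 10899 J.

W ≈ 10.9 kJ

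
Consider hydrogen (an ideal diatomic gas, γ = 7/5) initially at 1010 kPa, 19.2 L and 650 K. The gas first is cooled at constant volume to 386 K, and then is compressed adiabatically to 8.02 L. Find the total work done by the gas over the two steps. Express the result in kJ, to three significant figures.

W_total ≈ -12.0 kJ

Step 1 (isochoric): W = 0 (constant volume).
After step 1: P = 599.8 kPa (V unchanged).
Step 2 (adiabatic): W = (P₁V₁ − P₂V₂)/(γ−1) = (11516 − 16329)/0.4 = -12032 J.
W_total = 0 − 12032 = -12032 J.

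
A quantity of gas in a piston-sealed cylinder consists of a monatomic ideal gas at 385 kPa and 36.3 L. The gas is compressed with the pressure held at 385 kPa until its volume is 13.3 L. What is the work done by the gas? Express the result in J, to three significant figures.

W ≈ -8850 J

Isobaric: W = P ΔV.
W = (385 kPa)(13.3 − 36.3 L) = (385)(-23) = -8855 J.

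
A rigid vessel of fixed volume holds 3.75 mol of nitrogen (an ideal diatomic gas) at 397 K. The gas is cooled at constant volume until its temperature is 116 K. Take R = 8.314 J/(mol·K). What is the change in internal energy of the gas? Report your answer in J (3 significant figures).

Constant volume ⇒ W = 0, so Q = ΔU = nCᵥΔT with Cᵥ = 5R/2 = 20.79 J/(mol·K).
ΔU = (3.75)(20.79)(116 − 397) = -21902 J.

ΔU ≈ -21900 J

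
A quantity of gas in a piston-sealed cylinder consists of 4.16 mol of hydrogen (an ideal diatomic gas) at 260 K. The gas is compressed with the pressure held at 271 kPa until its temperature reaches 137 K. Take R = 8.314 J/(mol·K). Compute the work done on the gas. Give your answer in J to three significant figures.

W ≈ 4250 J

Isobaric: W = P ΔV = nR ΔT.
W = (4.16)(8.314)(137 − 260) = -4254 J.
Work on gas = −W_by = 4254 J.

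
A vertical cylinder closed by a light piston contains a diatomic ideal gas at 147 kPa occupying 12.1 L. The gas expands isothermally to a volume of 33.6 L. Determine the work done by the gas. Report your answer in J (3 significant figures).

Isothermal: W = nRT ln(V₂/V₁) = P₁V₁ ln(V₂/V₁).
P₁V₁ = (147 kPa)(12.1 L) = 1779 J.
W = 1779 × ln(33.6/12.1) = 1779 × 1.021
W_by_gas = 1817 J.

W ≈ 1820 J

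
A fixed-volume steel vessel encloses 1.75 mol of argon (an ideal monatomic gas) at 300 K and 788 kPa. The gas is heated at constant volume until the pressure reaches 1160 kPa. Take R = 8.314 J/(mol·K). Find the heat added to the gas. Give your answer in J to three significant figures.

Constant volume ⇒ W = 0, so Q = ΔU = nCᵥΔT with Cᵥ = 3R/2 = 12.47 J/(mol·K).
At constant V, T₂/T₁ = P₂/P₁ ⇒ ΔT = T₁(P₂/P₁ − 1) = 300·(1160/788 − 1) = 141.6 K.
ΔU = (1.75)(12.47)(141.6) = 3091 J.

Q ≈ 3090 J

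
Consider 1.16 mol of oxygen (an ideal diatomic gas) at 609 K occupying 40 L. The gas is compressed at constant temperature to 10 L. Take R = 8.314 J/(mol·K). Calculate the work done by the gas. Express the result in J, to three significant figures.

Isothermal: W = nRT ln(V₂/V₁).
W = (1.16)(8.314)(609) × ln(10/40)
  = 5873 × -1.386
W_by_gas = -8142 J.

W ≈ -8140 J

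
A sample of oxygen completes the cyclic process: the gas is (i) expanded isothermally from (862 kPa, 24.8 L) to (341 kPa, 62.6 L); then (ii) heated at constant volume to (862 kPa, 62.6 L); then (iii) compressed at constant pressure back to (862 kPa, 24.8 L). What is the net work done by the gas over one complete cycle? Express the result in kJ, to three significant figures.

W_net ≈ -12.8 kJ

Leg (i): W = PᵢVᵢ ln(V_f/Vᵢ) = (21378) ln(62.6/24.8) = 19794 J.
Leg (ii): W = 0.
Leg (iii): W = PΔV = (862)(24.8 − 62.6) = -32584 J.
W_net = 19794 − 32584 = -12790 J.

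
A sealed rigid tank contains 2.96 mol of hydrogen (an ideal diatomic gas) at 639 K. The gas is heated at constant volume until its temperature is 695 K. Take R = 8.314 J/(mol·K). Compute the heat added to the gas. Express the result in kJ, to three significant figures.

Constant volume ⇒ W = 0, so Q = ΔU = nCᵥΔT with Cᵥ = 5R/2 = 20.79 J/(mol·K).
ΔU = (2.96)(20.79)(695 − 639) = 3445 J.

Q ≈ 3.45 kJ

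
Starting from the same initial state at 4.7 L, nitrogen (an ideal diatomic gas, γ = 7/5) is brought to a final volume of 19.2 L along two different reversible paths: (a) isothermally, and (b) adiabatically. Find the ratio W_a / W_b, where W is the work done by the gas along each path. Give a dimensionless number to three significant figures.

W_a / W_b ≈ 1.31

Path (a) isothermal: W = P₁V₁ ln(V₂/V₁) → W_a/(P₁V₁) = 1.407.
Path (b) adiabatic: W = P₁V₁(1 − (V₁/V₂)^(γ−1))/(γ−1) → W_b/(P₁V₁) = 1.076.
W_a / W_b = 1.407 / 1.076 = 1.308.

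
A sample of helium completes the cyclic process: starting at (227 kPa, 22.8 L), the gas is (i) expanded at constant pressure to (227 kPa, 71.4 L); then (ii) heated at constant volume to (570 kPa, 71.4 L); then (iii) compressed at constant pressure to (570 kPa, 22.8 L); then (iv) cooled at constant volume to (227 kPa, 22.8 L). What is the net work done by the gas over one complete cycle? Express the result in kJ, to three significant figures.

W_net ≈ -16.7 kJ

Constant-volume legs do no work.
W(i) = (227)(71.4 − 22.8) = 11032 J; W(iii) = (570)(22.8 − 71.4) = -27702 J.
W_net = 11032 − 27702 = -16670 J (the counter-clockwise enclosed area).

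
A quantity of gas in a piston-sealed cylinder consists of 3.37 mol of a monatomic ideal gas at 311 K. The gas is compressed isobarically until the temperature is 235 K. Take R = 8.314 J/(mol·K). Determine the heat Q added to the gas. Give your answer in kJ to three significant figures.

Q ≈ -5.32 kJ

Isobaric: W = nRΔT = (3.37)(8.314)(-76) = -2129 J.
ΔU = nCᵥΔT with Cᵥ = 3R/2: ΔU = (3.37)(12.47)(-76) = -3194 J.
Q = ΔU + W = -3194 − 2129 = -5323 J.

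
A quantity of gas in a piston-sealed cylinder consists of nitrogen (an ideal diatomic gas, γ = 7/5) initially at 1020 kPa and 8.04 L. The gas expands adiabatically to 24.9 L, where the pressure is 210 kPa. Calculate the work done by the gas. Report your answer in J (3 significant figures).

Adiabatic: W = (P₁V₁ − P₂V₂)/(γ − 1) with γ = 7/5.
P₁V₁ = 8201 J, P₂V₂ = 5229 J.
W = (8201 − 5229) / 0.4 = 7430 J.

W ≈ 7430 J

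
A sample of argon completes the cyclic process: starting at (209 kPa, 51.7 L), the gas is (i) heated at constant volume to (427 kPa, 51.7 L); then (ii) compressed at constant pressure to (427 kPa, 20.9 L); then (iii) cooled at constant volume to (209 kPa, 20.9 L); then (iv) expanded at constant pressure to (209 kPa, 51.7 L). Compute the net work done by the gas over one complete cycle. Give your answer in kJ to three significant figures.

Constant-volume legs do no work.
W(ii) = (427)(20.9 − 51.7) = -13152 J; W(iv) = (209)(51.7 − 20.9) = 6437 J.
W_net = -13152 + 6437 = -6714 J (the counter-clockwise enclosed area).

W_net ≈ -6.71 kJ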